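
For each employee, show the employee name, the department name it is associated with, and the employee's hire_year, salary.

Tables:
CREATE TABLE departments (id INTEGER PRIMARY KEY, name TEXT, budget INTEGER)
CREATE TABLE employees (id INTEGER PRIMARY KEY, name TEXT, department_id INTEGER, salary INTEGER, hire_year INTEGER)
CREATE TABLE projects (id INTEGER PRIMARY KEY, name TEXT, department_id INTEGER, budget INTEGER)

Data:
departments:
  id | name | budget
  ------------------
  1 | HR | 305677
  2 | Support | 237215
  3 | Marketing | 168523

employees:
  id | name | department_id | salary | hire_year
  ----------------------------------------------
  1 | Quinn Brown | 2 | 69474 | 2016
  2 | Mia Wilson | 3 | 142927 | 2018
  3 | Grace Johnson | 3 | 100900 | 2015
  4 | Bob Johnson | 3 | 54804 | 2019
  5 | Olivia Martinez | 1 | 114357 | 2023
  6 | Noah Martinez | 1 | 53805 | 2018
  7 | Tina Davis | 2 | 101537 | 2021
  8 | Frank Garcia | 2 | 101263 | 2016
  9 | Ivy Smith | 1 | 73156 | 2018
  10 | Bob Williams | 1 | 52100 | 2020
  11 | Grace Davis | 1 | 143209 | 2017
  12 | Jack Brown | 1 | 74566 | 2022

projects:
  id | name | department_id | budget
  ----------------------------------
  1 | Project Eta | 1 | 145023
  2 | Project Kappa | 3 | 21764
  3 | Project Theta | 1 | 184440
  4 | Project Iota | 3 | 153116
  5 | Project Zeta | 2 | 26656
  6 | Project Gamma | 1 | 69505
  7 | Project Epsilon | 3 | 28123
SELECT c.name, p.name AS department, c.hire_year, c.salary FROM employees c JOIN departments p ON c.department_id = p.id

Execution result:
name | department | hire_year | salary
Quinn Brown | Support | 2016 | 69474
Mia Wilson | Marketing | 2018 | 142927
Grace Johnson | Marketing | 2015 | 100900
Bob Johnson | Marketing | 2019 | 54804
Olivia Martinez | HR | 2023 | 114357
Noah Martinez | HR | 2018 | 53805
Tina Davis | Support | 2021 | 101537
Frank Garcia | Support | 2016 | 101263
Ivy Smith | HR | 2018 | 73156
Bob Williams | HR | 2020 | 52100
Grace Davis | HR | 2017 | 143209
Jack Brown | HR | 2022 | 74566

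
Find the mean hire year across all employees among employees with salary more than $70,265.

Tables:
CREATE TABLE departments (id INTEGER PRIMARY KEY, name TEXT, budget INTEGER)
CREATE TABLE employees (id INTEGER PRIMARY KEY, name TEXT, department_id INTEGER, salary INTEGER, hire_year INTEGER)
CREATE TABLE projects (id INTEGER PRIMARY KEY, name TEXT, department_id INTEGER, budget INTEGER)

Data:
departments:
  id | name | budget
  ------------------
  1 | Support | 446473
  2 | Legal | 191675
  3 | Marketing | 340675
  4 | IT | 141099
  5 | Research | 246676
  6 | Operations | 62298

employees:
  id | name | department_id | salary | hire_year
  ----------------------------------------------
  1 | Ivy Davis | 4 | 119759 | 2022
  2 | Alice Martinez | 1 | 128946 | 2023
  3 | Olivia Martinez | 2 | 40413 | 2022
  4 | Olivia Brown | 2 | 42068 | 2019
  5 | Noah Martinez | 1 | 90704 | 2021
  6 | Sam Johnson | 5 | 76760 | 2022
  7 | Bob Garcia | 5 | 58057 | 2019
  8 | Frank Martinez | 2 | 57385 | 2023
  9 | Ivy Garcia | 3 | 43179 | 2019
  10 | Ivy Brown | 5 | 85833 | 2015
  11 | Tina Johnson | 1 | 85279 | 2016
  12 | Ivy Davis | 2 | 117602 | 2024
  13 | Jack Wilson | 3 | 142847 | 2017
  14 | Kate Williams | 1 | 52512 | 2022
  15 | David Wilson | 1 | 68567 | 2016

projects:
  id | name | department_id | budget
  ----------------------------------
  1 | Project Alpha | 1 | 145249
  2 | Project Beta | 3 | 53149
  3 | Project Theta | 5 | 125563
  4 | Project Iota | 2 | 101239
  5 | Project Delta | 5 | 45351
SELECT AVG(hire_year) FROM employees WHERE salary > 70265

Execution result:
2020.00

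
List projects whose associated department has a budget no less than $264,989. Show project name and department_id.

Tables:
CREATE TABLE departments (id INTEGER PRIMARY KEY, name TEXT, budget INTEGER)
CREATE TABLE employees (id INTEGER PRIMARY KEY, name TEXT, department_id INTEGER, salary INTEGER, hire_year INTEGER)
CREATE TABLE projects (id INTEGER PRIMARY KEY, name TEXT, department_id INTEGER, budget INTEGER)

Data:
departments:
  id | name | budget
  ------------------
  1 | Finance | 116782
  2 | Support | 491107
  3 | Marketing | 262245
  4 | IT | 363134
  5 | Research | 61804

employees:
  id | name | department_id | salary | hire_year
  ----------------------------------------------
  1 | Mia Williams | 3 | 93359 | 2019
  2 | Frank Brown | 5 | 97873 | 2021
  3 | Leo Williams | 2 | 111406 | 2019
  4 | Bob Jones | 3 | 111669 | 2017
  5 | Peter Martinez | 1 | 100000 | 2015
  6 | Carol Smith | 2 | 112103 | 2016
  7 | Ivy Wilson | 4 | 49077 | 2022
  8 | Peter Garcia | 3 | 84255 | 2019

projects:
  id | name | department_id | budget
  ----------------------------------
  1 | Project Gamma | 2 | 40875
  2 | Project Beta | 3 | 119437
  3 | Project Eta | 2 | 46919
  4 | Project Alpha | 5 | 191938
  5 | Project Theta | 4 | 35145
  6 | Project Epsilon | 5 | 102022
SELECT name, department_id FROM projects WHERE department_id IN (SELECT id FROM departments WHERE budget >= 264989)

Execution result:
name | department_id
Project Gamma | 2
Project Eta | 2
Project Theta | 4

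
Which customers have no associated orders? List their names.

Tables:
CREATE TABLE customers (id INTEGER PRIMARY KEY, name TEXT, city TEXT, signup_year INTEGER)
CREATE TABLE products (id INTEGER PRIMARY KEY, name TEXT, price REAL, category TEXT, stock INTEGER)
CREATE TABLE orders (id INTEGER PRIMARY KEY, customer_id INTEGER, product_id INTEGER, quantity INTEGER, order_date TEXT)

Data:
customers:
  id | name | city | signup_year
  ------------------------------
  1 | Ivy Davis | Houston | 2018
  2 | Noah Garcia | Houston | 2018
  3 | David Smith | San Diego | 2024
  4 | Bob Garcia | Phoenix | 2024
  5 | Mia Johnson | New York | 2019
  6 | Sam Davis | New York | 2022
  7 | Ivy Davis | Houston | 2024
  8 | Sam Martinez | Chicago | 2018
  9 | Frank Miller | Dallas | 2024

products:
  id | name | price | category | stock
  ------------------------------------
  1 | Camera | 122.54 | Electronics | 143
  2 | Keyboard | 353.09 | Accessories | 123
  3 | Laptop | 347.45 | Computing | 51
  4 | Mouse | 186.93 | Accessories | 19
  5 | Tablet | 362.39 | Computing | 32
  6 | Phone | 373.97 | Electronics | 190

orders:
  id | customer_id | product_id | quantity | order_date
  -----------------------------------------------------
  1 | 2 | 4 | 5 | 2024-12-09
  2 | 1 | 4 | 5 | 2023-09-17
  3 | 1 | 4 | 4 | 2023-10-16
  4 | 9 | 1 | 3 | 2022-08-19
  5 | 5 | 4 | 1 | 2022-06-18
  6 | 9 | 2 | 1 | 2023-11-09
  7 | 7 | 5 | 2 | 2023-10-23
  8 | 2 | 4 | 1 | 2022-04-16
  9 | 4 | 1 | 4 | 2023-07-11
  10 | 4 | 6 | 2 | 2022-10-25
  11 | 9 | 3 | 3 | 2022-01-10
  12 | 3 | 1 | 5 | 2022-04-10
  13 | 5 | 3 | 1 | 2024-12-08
SELECT p.name FROM customers p LEFT JOIN orders c ON c.customer_id = p.id WHERE c.id IS NULL

Execution result:
name
Sam Davis
Sam Martinez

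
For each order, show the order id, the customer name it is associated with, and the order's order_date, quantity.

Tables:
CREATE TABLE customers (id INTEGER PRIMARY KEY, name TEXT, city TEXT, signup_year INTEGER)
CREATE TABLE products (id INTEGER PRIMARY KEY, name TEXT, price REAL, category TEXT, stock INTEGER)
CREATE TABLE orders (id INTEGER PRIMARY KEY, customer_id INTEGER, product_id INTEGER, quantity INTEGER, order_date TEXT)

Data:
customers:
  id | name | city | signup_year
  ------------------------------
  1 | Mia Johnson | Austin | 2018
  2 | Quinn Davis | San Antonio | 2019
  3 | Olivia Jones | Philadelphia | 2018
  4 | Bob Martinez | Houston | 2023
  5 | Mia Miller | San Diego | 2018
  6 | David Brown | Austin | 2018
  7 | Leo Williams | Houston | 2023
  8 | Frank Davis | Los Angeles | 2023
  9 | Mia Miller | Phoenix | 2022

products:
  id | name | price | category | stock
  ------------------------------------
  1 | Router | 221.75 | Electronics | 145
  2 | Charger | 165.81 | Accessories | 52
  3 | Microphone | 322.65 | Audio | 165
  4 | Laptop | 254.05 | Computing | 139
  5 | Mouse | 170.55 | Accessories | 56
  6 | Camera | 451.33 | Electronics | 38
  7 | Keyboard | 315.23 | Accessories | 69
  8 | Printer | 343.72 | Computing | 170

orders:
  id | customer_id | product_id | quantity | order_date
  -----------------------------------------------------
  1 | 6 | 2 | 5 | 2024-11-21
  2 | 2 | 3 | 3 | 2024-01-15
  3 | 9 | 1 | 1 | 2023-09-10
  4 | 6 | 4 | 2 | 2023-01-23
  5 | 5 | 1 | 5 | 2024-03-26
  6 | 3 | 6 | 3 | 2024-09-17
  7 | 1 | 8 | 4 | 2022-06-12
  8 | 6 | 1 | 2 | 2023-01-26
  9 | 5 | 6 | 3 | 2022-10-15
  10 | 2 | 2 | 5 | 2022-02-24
SELECT c.id, p.name AS customer, c.order_date, c.quantity FROM orders c JOIN customers p ON c.customer_id = p.id

Execution result:
id | customer | order_date | quantity
1 | David Brown | 2024-11-21 | 5
2 | Quinn Davis | 2024-01-15 | 3
3 | Mia Miller | 2023-09-10 | 1
4 | David Brown | 2023-01-23 | 2
5 | Mia Miller | 2024-03-26 | 5
6 | Olivia Jones | 2024-09-17 | 3
7 | Mia Johnson | 2022-06-12 | 4
8 | David Brown | 2023-01-26 | 2
9 | Mia Miller | 2022-10-15 | 3
10 | Quinn Davis | 2022-02-24 | 5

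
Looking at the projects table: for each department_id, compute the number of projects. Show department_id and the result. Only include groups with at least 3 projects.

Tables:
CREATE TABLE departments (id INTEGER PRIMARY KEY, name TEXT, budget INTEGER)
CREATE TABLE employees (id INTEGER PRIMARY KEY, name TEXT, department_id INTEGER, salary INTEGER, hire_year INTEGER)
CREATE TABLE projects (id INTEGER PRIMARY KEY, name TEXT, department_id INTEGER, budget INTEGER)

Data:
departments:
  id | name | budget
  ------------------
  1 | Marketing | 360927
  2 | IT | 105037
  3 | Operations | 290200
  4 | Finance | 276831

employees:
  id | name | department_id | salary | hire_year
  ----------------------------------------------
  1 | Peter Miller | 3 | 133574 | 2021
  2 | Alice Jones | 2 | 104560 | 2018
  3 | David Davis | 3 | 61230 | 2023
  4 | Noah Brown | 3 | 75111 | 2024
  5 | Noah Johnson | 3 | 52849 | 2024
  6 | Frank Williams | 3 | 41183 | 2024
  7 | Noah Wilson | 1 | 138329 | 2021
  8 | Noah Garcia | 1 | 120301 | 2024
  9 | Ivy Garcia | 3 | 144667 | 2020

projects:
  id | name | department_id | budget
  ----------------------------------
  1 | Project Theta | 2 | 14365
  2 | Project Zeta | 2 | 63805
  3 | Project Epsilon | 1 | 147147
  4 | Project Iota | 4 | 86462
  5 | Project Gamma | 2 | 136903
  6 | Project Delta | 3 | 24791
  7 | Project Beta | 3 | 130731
SELECT department_id, COUNT(*) AS n FROM projects GROUP BY department_id HAVING COUNT(*) >= 3

Execution result:
department_id | n
2 | 3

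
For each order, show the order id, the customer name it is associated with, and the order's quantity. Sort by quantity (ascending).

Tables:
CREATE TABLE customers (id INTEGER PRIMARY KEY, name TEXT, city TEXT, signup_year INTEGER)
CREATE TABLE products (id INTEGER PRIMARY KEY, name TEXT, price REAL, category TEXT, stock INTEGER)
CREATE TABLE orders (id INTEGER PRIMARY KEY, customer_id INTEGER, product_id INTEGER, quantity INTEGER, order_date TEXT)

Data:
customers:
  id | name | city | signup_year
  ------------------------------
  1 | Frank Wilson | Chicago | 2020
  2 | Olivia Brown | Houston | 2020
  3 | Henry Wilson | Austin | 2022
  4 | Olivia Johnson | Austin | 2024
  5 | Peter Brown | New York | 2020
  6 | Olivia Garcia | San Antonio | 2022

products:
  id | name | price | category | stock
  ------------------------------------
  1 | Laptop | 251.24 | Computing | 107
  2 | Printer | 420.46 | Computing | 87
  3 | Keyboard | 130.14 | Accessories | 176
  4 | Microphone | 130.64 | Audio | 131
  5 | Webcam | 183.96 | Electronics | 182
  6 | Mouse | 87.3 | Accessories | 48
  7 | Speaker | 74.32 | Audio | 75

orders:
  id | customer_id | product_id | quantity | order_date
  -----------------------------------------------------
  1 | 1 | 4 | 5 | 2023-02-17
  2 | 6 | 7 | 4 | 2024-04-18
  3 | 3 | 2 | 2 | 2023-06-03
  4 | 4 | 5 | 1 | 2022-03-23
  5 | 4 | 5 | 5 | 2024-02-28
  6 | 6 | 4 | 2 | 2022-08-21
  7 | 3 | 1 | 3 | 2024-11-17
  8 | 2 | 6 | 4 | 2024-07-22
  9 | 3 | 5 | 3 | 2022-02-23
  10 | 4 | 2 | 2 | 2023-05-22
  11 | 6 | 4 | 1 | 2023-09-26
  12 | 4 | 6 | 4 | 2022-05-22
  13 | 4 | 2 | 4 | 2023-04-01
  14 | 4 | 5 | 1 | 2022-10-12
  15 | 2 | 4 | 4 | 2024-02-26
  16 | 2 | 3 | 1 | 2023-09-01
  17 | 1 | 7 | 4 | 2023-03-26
SELECT c.id, p.name AS customer, c.quantity FROM orders c JOIN customers p ON c.customer_id = p.id ORDER BY c.quantity ASC

Execution result:
id | customer | quantity
4 | Olivia Johnson | 1
11 | Olivia Garcia | 1
14 | Olivia Johnson | 1
16 | Olivia Brown | 1
3 | Henry Wilson | 2
6 | Olivia Garcia | 2
10 | Olivia Johnson | 2
7 | Henry Wilson | 3
9 | Henry Wilson | 3
2 | Olivia Garcia | 4
8 | Olivia Brown | 4
12 | Olivia Johnson | 4
13 | Olivia Johnson | 4
15 | Olivia Brown | 4
17 | Frank Wilson | 4
1 | Frank Wilson | 5
5 | Olivia Johnson | 5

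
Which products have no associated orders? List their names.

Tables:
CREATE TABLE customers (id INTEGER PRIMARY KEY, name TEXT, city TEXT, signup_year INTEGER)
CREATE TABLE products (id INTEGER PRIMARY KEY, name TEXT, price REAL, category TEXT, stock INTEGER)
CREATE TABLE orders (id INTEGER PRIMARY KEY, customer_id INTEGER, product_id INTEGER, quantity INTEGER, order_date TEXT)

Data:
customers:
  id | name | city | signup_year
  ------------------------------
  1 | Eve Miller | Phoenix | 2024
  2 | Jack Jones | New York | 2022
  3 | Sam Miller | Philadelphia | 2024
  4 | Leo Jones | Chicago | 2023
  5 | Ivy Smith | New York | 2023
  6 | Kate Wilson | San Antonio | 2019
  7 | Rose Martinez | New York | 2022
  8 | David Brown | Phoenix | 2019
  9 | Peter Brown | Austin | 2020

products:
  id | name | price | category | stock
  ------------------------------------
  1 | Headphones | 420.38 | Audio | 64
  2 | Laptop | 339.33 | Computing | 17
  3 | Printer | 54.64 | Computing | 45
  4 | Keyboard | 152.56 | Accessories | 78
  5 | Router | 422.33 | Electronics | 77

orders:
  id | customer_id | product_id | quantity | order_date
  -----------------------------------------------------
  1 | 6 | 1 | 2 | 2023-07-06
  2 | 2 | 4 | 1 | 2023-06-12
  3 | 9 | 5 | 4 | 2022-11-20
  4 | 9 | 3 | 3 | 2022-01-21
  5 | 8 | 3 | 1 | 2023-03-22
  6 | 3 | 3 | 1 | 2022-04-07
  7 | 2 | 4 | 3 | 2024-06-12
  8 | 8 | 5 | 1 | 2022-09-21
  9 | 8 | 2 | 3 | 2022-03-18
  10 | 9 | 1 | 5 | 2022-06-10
SELECT p.name FROM products p LEFT JOIN orders c ON c.product_id = p.id WHERE c.id IS NULL

Execution result:
(no rows)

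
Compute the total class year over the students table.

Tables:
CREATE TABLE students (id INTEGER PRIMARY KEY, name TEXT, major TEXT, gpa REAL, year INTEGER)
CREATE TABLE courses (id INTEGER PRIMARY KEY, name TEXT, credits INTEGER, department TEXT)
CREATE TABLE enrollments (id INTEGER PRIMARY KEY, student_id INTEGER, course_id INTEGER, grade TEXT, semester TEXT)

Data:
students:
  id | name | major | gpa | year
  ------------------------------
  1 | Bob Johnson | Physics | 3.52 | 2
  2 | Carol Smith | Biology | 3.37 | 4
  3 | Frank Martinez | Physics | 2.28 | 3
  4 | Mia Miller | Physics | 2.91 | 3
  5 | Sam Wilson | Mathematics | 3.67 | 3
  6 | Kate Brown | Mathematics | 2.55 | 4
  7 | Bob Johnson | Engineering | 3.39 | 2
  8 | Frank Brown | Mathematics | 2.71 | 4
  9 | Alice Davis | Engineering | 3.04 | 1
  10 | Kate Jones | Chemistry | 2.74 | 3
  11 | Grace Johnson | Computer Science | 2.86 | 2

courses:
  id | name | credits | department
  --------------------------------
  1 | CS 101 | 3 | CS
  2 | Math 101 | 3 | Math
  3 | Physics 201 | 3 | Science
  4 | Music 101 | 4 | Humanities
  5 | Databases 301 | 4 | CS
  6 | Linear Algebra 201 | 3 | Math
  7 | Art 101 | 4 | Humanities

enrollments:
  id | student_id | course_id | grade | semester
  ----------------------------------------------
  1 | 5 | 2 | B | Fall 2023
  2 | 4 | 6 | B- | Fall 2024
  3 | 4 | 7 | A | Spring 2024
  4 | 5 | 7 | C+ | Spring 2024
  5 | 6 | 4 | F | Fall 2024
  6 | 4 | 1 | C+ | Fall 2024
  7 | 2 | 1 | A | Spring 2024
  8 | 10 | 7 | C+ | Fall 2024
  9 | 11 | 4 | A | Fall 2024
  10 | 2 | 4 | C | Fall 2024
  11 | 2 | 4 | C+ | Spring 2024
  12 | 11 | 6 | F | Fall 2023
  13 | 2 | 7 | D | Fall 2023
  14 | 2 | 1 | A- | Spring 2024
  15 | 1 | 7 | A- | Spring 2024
SELECT SUM(year) FROM students

Execution result:
31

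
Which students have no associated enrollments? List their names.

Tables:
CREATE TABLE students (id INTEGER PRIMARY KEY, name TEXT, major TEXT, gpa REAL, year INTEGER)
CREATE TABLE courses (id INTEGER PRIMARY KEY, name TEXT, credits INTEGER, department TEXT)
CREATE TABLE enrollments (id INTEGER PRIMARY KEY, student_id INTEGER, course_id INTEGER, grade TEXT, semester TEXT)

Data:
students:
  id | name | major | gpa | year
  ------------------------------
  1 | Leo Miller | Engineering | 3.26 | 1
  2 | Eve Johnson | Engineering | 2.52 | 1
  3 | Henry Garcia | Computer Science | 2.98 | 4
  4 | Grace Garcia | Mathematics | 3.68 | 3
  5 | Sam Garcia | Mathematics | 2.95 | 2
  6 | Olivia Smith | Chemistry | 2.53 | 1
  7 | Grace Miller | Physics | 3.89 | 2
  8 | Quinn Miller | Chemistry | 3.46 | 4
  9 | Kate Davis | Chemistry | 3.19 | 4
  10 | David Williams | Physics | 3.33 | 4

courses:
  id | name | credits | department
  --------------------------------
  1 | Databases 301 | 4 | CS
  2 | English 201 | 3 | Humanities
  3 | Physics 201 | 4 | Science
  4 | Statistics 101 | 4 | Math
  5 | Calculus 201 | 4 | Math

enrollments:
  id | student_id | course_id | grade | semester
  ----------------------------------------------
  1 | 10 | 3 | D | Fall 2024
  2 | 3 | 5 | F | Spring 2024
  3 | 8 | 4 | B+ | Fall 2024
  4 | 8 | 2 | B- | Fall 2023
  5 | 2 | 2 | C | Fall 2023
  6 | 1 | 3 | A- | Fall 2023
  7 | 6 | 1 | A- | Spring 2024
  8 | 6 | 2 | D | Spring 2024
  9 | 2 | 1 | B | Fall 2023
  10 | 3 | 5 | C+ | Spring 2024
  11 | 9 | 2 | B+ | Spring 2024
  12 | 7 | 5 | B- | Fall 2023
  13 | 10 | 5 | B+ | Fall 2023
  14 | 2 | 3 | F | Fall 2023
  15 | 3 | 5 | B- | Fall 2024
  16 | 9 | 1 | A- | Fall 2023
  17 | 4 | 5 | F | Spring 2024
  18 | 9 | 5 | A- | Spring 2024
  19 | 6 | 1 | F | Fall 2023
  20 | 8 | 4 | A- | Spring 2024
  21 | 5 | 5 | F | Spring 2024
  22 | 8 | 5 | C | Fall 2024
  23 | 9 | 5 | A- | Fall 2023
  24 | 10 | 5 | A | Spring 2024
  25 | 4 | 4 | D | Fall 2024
SELECT p.name FROM students p LEFT JOIN enrollments c ON c.student_id = p.id WHERE c.id IS NULL

Execution result:
(no rows)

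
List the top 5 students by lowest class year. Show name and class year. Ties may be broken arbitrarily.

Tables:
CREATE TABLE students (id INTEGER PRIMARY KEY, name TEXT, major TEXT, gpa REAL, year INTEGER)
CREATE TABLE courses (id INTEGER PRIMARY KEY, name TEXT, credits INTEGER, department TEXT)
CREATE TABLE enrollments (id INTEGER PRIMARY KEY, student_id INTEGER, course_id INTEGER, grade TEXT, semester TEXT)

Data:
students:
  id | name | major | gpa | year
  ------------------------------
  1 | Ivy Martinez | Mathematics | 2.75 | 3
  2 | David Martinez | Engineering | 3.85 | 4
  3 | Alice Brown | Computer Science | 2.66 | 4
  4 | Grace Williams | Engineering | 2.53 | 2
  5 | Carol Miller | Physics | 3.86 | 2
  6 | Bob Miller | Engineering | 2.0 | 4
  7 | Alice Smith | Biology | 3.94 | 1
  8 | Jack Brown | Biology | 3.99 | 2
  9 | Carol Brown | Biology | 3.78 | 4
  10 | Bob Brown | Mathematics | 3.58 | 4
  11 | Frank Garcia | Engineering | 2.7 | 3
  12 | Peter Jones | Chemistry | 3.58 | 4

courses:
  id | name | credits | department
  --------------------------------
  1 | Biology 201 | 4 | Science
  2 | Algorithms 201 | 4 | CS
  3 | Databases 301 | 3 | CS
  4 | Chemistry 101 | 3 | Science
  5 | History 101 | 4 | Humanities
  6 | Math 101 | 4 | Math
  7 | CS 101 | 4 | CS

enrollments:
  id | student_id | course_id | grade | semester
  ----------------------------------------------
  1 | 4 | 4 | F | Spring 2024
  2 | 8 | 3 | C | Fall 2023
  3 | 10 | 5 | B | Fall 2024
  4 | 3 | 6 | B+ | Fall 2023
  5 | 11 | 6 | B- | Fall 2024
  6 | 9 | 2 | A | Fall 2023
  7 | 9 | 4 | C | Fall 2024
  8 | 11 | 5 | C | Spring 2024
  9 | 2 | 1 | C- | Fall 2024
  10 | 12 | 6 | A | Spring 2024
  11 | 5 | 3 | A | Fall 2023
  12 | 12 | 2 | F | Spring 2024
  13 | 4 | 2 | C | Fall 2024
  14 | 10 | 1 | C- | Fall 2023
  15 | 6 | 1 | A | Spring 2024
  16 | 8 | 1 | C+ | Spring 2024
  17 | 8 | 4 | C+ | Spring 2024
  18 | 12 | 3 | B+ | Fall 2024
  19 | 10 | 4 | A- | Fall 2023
SELECT name, year FROM students ORDER BY year ASC LIMIT 5

Execution result:
name | year
Alice Smith | 1
Grace Williams | 2
Carol Miller | 2
Jack Brown | 2
Ivy Martinez | 3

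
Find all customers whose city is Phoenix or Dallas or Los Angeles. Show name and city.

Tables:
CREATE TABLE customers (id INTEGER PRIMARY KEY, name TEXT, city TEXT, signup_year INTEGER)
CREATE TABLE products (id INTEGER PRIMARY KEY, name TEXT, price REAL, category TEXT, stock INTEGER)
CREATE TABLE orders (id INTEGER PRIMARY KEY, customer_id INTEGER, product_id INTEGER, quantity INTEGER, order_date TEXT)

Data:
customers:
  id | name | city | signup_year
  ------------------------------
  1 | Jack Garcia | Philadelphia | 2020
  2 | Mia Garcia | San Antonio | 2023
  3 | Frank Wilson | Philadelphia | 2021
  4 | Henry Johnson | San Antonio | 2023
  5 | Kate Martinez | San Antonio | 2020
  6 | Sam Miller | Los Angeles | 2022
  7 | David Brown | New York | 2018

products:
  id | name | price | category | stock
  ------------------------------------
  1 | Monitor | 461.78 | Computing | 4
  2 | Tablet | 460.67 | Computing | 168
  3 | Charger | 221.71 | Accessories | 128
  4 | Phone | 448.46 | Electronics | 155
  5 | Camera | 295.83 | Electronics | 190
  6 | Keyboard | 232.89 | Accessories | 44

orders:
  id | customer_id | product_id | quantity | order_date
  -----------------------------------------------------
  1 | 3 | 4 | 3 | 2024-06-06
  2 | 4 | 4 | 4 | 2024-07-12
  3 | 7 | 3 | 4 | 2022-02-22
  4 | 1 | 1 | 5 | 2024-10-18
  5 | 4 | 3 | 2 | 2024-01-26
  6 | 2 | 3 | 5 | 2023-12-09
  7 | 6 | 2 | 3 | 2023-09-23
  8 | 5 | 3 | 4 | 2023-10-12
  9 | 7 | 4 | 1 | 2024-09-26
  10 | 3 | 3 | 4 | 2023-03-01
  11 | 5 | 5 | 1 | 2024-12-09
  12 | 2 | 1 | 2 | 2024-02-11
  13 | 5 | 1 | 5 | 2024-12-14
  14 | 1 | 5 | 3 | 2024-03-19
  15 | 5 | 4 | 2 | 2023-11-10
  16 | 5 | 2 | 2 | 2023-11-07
SELECT name, city FROM customers WHERE city IN ('Phoenix', 'Dallas', 'Los Angeles')

Execution result:
name | city
Sam Miller | Los Angeles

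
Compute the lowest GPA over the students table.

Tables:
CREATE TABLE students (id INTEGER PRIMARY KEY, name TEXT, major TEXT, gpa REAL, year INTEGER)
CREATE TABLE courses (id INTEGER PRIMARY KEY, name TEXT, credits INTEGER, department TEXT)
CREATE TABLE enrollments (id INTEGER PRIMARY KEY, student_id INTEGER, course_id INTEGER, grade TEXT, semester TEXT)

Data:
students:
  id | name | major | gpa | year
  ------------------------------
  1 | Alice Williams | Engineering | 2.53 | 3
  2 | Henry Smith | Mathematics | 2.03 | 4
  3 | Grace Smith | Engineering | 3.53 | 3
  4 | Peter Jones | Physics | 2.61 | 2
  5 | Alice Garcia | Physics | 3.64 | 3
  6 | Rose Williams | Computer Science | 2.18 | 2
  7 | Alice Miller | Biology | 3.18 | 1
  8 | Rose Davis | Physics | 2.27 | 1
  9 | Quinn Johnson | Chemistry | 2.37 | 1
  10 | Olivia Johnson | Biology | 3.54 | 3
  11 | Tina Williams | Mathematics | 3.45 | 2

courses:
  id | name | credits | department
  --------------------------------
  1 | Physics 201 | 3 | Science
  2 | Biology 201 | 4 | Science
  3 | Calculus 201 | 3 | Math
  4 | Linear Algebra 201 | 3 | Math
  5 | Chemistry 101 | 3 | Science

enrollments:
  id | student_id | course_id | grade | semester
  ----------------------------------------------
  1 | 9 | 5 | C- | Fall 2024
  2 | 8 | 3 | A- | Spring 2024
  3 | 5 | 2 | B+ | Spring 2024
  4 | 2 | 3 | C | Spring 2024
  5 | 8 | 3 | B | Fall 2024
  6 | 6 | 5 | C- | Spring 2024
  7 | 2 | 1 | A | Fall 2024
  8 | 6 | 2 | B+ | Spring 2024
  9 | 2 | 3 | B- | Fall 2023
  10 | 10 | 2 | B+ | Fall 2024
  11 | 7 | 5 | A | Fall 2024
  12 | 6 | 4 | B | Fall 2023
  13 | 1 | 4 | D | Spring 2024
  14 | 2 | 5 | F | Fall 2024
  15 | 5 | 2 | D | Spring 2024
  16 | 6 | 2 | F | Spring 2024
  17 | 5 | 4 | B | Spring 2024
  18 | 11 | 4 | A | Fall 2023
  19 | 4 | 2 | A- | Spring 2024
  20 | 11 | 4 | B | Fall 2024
SELECT MIN(gpa) FROM students

Execution result:
2.03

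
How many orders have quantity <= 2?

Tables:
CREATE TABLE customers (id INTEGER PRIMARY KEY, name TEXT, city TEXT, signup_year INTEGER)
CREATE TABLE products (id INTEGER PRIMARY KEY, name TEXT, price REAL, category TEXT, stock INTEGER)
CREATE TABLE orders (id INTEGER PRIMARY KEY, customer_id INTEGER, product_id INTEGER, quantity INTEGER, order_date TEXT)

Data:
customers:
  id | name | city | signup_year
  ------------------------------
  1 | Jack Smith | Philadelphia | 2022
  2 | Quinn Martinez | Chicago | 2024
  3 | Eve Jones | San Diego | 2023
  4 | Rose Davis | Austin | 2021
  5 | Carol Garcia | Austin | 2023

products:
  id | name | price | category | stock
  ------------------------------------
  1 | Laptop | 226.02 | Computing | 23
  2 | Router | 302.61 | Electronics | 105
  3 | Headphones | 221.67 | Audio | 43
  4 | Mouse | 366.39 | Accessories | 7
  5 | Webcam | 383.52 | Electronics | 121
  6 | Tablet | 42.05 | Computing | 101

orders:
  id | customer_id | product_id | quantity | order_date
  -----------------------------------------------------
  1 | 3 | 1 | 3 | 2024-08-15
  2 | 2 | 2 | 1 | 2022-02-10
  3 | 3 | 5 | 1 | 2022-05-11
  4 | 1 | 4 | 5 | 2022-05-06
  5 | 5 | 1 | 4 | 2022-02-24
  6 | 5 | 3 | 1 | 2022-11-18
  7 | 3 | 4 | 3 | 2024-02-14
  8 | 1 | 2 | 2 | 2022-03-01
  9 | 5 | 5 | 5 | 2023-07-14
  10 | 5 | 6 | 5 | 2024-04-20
SELECT COUNT(*) FROM orders WHERE quantity <= 2

Execution result:
4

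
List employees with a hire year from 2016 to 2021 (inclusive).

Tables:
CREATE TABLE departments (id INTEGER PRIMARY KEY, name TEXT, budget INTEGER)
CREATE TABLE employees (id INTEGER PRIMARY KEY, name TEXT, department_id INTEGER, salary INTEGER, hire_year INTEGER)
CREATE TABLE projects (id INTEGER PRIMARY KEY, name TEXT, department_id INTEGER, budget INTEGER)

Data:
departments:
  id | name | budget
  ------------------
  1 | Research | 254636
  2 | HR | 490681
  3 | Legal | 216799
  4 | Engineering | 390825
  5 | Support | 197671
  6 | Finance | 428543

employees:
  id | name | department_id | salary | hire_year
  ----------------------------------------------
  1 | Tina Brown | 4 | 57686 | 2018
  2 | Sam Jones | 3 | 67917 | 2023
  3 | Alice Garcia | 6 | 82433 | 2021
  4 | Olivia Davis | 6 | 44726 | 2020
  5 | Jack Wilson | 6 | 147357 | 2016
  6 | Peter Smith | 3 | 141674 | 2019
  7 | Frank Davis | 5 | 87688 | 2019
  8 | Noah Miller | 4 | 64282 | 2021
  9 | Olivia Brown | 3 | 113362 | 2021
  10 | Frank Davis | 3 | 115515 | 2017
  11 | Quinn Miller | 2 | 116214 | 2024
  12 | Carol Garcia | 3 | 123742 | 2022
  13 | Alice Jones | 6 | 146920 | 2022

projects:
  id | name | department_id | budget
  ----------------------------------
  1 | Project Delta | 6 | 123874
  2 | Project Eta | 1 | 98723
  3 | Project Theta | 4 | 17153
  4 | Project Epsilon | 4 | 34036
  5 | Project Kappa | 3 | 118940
SELECT name, hire_year FROM employees WHERE hire_year BETWEEN 2016 AND 2021

Execution result:
name | hire_year
Tina Brown | 2018
Alice Garcia | 2021
Olivia Davis | 2020
Jack Wilson | 2016
Peter Smith | 2019
Frank Davis | 2019
Noah Miller | 2021
Olivia Brown | 2021
Frank Davis | 2017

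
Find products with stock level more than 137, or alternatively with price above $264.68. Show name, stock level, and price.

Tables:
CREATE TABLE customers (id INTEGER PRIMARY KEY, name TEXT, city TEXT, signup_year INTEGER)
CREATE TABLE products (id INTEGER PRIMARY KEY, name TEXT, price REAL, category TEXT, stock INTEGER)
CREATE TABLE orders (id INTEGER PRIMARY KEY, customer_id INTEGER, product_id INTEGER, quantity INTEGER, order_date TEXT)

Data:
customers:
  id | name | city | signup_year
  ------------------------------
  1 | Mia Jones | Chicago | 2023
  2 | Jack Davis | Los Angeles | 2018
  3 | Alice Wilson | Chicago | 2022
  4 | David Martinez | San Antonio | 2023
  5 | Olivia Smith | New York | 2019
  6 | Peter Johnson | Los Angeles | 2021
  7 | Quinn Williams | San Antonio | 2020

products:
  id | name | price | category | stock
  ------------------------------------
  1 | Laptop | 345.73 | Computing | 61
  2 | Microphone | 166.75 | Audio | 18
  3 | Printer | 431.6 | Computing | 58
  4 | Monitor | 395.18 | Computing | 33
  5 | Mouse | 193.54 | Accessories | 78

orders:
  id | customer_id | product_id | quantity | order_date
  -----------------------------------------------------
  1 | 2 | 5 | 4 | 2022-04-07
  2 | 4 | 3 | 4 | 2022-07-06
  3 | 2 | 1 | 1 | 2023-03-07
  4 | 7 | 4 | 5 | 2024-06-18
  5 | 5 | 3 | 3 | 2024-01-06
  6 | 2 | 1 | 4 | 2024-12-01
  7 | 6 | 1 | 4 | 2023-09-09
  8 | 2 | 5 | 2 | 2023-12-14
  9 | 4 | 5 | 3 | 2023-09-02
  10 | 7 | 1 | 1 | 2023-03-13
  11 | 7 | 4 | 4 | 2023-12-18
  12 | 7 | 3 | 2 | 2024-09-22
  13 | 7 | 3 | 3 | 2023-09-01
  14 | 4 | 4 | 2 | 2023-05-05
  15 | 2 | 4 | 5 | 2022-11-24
SELECT name, stock, price FROM products WHERE stock > 137 OR price > 264.68

Execution result:
name | stock | price
Laptop | 61 | 345.73
Printer | 58 | 431.60
Monitor | 33 | 395.18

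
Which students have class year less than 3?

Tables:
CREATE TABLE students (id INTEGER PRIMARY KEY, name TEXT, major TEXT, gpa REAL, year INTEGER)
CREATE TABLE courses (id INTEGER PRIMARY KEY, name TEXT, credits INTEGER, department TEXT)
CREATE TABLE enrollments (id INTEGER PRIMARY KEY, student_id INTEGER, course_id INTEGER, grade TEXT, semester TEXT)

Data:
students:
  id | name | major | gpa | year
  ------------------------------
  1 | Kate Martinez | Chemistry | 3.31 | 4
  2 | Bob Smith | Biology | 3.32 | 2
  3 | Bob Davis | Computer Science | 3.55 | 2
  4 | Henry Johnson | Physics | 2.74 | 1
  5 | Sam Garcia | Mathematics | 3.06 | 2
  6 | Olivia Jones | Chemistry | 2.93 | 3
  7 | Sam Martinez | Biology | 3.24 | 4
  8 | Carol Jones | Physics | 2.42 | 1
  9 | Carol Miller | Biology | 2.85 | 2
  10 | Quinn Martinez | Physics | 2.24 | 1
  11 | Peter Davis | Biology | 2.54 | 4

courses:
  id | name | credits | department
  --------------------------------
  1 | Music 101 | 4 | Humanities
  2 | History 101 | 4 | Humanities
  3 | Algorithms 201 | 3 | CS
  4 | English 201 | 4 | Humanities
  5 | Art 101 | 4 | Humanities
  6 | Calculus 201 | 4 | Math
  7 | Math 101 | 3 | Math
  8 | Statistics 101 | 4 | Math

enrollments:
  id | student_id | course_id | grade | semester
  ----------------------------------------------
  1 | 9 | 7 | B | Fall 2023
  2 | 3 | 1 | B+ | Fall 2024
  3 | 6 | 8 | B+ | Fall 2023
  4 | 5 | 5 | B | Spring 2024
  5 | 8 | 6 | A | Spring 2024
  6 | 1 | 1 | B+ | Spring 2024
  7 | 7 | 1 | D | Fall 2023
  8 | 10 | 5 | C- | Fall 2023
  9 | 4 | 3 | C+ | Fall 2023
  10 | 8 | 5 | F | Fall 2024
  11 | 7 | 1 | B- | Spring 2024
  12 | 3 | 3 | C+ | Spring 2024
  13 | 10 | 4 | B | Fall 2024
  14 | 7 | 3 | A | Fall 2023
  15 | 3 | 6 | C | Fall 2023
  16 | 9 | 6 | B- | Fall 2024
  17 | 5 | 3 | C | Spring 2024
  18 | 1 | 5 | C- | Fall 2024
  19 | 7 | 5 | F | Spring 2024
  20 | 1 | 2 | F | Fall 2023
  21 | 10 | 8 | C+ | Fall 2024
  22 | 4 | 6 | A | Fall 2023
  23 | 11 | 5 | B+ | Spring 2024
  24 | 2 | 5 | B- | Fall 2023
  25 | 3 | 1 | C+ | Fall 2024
SELECT name, year FROM students WHERE year < 3

Execution result:
name | year
Bob Smith | 2
Bob Davis | 2
Henry Johnson | 1
Sam Garcia | 2
Carol Jones | 1
Carol Miller | 2
Quinn Martinez | 1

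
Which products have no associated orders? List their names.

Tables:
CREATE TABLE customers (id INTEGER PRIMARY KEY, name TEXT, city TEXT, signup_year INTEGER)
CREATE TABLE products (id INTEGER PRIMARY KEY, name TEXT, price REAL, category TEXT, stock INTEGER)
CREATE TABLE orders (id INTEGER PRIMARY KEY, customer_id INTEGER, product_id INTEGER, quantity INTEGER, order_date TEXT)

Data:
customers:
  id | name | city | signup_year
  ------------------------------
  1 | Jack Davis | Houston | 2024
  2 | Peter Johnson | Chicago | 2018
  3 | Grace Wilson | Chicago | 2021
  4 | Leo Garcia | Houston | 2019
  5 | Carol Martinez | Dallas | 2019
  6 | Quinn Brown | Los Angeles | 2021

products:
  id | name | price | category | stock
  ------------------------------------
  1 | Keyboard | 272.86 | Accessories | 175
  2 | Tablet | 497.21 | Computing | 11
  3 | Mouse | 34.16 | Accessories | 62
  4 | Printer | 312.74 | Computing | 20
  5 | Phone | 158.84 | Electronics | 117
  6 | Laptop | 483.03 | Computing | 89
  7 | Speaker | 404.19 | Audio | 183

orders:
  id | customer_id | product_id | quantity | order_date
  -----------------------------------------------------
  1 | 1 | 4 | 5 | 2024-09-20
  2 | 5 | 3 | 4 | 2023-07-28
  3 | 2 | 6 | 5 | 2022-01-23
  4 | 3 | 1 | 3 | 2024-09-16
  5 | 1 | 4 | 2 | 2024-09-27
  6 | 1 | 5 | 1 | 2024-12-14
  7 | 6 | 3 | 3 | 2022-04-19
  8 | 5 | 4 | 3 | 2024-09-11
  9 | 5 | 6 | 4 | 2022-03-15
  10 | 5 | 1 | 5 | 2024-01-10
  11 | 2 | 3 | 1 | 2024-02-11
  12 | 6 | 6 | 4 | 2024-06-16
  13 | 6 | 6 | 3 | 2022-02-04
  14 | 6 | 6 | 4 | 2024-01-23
SELECT p.name FROM products p LEFT JOIN orders c ON c.product_id = p.id WHERE c.id IS NULL

Execution result:
name
Tablet
Speaker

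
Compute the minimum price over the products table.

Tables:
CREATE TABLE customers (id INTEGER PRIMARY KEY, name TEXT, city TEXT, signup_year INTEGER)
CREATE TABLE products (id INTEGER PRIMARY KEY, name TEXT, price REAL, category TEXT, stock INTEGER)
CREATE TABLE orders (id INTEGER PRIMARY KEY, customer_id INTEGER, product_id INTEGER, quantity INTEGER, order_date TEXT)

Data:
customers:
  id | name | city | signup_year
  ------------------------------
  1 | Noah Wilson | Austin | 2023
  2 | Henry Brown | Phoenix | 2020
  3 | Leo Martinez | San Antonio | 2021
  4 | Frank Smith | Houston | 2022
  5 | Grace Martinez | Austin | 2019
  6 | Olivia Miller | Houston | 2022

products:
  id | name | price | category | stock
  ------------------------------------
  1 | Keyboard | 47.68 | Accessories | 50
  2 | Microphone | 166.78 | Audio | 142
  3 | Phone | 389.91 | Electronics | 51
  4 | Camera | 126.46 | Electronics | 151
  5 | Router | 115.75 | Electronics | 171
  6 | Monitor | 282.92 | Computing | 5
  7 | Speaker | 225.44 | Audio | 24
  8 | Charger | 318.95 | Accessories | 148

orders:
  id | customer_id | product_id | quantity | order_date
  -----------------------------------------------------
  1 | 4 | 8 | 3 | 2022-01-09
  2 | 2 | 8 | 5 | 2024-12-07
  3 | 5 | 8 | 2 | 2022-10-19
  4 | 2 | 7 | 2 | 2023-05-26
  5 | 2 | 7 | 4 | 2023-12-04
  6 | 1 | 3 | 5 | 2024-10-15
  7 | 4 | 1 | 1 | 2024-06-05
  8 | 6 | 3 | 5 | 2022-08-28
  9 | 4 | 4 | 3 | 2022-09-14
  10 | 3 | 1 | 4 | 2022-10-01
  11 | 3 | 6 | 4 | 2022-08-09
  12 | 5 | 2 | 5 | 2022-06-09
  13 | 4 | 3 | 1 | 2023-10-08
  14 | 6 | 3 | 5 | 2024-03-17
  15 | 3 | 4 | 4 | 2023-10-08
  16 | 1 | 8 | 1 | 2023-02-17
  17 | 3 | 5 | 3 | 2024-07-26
SELECT MIN(price) FROM products

Execution result:
47.68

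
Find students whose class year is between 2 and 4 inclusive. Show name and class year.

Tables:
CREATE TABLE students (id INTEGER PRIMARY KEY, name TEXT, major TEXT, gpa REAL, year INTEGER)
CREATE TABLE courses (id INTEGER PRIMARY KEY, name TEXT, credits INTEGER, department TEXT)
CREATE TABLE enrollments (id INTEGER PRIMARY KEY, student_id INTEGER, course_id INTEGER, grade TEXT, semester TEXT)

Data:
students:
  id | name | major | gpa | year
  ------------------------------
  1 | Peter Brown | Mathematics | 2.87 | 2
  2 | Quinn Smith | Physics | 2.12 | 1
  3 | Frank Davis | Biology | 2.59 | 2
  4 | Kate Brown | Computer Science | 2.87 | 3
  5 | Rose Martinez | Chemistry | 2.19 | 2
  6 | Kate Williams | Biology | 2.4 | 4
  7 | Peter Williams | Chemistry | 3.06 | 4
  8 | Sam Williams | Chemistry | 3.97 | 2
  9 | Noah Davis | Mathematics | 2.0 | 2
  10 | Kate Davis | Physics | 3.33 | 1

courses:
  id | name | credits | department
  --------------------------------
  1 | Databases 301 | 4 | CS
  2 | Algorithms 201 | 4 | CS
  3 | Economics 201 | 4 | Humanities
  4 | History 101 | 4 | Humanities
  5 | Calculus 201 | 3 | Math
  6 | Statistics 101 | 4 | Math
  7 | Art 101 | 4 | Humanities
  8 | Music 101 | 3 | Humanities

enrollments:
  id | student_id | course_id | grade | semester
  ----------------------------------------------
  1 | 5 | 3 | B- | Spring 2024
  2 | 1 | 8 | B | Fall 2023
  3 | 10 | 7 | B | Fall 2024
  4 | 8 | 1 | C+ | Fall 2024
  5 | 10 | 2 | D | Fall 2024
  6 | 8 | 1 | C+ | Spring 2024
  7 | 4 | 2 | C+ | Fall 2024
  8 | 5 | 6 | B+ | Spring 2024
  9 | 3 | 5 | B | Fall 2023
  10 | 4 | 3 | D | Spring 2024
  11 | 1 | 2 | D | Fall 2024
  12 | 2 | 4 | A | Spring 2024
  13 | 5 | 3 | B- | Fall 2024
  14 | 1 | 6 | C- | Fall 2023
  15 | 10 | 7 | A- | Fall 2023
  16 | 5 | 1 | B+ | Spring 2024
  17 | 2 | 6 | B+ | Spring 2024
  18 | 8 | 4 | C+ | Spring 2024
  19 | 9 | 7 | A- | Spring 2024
SELECT name, year FROM students WHERE year BETWEEN 2 AND 4

Execution result:
name | year
Peter Brown | 2
Frank Davis | 2
Kate Brown | 3
Rose Martinez | 2
Kate Williams | 4
Peter Williams | 4
Sam Williams | 2
Noah Davis | 2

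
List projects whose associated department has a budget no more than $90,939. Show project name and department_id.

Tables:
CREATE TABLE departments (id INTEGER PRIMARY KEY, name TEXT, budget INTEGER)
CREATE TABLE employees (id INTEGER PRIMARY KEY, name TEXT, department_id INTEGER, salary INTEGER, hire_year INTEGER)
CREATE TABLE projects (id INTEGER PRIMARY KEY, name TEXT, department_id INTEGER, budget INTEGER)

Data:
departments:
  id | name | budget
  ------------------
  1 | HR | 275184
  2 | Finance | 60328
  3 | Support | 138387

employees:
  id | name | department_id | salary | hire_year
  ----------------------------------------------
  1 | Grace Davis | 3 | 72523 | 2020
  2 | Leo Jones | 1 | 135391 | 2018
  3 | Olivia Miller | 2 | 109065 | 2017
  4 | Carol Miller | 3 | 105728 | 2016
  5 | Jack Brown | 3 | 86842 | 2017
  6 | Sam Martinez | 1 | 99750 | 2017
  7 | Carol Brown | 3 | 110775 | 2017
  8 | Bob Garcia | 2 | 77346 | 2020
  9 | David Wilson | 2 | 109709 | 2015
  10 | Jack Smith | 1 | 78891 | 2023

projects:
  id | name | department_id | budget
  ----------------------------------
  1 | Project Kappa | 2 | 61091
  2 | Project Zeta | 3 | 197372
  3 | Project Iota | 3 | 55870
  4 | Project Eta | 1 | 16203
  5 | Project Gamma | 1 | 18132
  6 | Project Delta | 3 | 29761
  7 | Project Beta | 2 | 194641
SELECT name, department_id FROM projects WHERE department_id IN (SELECT id FROM departments WHERE budget <= 90939)

Execution result:
name | department_id
Project Kappa | 2
Project Beta | 2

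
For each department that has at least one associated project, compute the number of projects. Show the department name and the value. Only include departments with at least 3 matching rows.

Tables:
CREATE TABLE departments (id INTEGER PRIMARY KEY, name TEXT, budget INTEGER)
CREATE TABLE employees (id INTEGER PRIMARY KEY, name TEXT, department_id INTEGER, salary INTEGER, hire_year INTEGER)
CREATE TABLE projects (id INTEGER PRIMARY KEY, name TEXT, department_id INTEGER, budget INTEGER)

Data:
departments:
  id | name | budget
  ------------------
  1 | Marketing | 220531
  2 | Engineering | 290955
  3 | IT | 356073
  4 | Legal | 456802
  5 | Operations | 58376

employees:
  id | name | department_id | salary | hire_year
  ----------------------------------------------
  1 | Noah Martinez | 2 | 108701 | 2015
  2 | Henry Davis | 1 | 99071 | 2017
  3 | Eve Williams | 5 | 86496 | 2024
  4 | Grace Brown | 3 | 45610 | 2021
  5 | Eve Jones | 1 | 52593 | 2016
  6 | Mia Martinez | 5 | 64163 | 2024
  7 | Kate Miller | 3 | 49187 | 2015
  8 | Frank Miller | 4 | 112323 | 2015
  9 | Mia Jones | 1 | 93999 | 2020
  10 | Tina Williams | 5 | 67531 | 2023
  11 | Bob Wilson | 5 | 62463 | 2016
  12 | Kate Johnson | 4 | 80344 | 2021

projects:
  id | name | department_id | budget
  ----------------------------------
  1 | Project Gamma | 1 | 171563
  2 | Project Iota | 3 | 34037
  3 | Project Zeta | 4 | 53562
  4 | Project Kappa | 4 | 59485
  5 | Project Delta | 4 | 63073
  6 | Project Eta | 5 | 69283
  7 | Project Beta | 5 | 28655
SELECT p.name, COUNT(*) AS n FROM projects c JOIN departments p ON c.department_id = p.id GROUP BY p.id, p.name HAVING COUNT(*) >= 3

Execution result:
name | n
Legal | 3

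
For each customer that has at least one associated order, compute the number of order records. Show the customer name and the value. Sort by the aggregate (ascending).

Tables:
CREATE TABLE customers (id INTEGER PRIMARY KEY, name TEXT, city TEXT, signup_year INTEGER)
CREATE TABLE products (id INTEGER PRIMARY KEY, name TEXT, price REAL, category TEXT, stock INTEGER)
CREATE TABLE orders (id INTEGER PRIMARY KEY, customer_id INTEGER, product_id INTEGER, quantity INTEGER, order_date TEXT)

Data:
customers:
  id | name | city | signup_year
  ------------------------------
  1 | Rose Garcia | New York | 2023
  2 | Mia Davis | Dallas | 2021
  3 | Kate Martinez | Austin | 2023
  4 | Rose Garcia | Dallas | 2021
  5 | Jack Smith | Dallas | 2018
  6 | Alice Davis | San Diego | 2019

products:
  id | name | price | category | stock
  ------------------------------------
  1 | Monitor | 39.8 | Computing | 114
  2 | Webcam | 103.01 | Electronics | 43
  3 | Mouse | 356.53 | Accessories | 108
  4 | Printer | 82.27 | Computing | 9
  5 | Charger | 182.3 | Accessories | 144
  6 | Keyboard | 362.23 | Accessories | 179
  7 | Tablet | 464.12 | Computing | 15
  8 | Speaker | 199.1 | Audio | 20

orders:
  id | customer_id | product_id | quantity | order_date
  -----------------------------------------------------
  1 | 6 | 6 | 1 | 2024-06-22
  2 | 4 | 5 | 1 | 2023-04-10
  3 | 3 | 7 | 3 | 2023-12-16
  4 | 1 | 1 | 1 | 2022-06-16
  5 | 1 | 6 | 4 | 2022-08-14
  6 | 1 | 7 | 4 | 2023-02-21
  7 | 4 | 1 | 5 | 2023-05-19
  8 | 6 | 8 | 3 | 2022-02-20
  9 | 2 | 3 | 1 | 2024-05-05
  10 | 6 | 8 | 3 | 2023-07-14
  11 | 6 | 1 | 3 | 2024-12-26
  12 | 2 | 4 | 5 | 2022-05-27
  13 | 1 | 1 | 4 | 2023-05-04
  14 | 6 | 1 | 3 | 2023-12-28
SELECT p.name, COUNT(*) AS n FROM orders c JOIN customers p ON c.customer_id = p.id GROUP BY p.id, p.name ORDER BY n ASC

Execution result:
name | n
Kate Martinez | 1
Mia Davis | 2
Rose Garcia | 2
Rose Garcia | 4
Alice Davis | 5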